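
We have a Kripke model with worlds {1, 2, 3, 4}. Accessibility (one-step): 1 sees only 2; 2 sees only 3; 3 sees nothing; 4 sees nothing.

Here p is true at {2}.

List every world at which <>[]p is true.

1: successors {2}; []p there: 2:F. ✗
2: successors {3}; []p there: 3:T. ✓
3: no successors, so <>[]p fails. ✗
4: no successors, so <>[]p fails. ✗

{2}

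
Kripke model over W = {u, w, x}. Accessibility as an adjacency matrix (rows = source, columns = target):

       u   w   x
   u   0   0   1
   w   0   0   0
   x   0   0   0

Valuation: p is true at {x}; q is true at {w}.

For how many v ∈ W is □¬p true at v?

u: successors {x}; ¬p there: x:F. ✗
w: no successors, so □¬p holds vacuously. ✓
x: no successors, so □¬p holds vacuously. ✓
Satisfying worlds: {w, x}.

2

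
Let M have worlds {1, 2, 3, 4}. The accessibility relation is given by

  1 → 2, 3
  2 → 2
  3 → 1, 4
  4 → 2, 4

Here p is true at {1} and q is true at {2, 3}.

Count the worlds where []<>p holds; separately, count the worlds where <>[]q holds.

0 and 4

For []<>p:
1: successors {2, 3}; <>p there: 2:F, 3:T. ✗
2: successors {2}; <>p there: 2:F. ✗
3: successors {1, 4}; <>p there: 1:F, 4:F. ✗
4: successors {2, 4}; <>p there: 2:F, 4:F. ✗
— 0 worlds.
For <>[]q:
1: successors {2, 3}; []q there: 2:T, 3:F. ✓
2: successors {2}; []q there: 2:T. ✓
3: successors {1, 4}; []q there: 1:T, 4:F. ✓
4: successors {2, 4}; []q there: 2:T, 4:F. ✓
— 4 worlds.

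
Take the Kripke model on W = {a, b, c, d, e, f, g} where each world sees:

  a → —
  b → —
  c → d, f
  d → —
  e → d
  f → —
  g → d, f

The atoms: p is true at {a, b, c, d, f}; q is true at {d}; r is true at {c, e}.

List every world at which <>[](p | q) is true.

a: no successors, so <>[](p | q) fails. ✗
b: no successors, so <>[](p | q) fails. ✗
c: successors {d, f}; [](p | q) there: d:T, f:T. ✓
d: no successors, so <>[](p | q) fails. ✗
e: successors {d}; [](p | q) there: d:T. ✓
f: no successors, so <>[](p | q) fails. ✗
g: successors {d, f}; [](p | q) there: d:T, f:T. ✓

{c, e, g}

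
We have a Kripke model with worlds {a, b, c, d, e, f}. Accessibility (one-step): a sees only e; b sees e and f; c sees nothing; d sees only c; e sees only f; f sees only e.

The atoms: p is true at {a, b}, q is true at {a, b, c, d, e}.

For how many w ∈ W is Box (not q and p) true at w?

1

a: successors {e}; not q and p there: e:F. ✗
b: successors {e, f}; not q and p there: e:F, f:F. ✗
c: no successors, so Box (not q and p) holds vacuously. ✓
d: successors {c}; not q and p there: c:F. ✗
e: successors {f}; not q and p there: f:F. ✗
f: successors {e}; not q and p there: e:F. ✗
Satisfying worlds: {c}.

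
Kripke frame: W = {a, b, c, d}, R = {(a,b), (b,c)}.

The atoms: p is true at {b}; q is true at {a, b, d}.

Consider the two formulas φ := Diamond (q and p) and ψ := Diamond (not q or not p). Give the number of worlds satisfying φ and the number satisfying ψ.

For Diamond (q and p):
a: successors {b}; q and p there: b:T. ✓
b: successors {c}; q and p there: c:F. ✗
c: no successors, so Diamond (q and p) fails. ✗
d: no successors, so Diamond (q and p) fails. ✗
— 1 world.
For Diamond (not q or not p):
a: successors {b}; not q or not p there: b:F. ✗
b: successors {c}; not q or not p there: c:T. ✓
c: no successors, so Diamond (not q or not p) fails. ✗
d: no successors, so Diamond (not q or not p) fails. ✗
— 1 world.

1 and 1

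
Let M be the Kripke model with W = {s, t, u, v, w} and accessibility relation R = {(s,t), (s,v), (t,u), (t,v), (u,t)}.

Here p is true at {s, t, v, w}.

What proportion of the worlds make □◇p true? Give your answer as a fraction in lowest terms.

3/5

s: successors {t, v}; ◇p there: t:T, v:F. ✗
t: successors {u, v}; ◇p there: u:T, v:F. ✗
u: successors {t}; ◇p there: t:T. ✓
v: no successors, so □◇p holds vacuously. ✓
w: no successors, so □◇p holds vacuously. ✓
That's 3 of 5 worlds, so 3/5.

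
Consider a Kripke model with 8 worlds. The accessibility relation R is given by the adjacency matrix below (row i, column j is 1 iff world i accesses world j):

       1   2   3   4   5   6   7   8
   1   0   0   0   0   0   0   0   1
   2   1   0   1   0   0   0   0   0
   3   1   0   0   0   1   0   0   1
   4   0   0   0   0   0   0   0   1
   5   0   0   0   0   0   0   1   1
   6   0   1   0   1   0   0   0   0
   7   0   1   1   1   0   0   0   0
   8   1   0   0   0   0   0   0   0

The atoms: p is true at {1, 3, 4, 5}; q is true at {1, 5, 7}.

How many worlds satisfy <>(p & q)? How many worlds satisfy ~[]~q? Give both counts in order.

3 and 4

For <>(p & q):
1: successors {8}; p & q there: 8:F. ✗
2: successors {1, 3}; p & q there: 1:T, 3:F. ✓
3: successors {1, 5, 8}; p & q there: 1:T, 5:T, 8:F. ✓
4: successors {8}; p & q there: 8:F. ✗
5: successors {7, 8}; p & q there: 7:F, 8:F. ✗
6: successors {2, 4}; p & q there: 2:F, 4:F. ✗
7: successors {2, 3, 4}; p & q there: 2:F, 3:F, 4:F. ✗
8: successors {1}; p & q there: 1:T. ✓
— 3 worlds.
For ~[]~q:
1: []~q is T. ✗
2: []~q is F. ✓
3: []~q is F. ✓
4: []~q is T. ✗
5: []~q is F. ✓
6: []~q is T. ✗
7: []~q is T. ✗
8: []~q is F. ✓
— 4 worlds.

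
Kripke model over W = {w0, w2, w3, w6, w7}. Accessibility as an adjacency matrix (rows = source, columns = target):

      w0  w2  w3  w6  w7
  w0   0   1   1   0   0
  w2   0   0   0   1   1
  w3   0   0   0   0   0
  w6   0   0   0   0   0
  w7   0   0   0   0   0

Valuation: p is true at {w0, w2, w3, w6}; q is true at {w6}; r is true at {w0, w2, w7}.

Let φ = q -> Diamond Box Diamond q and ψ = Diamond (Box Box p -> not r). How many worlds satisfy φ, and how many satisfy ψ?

For q -> Diamond Box Diamond q:
w0: q is F, Diamond Box Diamond q is T. ✓
w2: q is F, Diamond Box Diamond q is T. ✓
w3: q is F, Diamond Box Diamond q is F. ✓
w6: q is T, Diamond Box Diamond q is F. ✗
w7: q is F, Diamond Box Diamond q is F. ✓
— 4 worlds.
For Diamond (Box Box p -> not r):
w0: successors {w2, w3}; Box Box p -> not r there: w2:F, w3:T. ✓
w2: successors {w6, w7}; Box Box p -> not r there: w6:T, w7:F. ✓
w3: no successors, so Diamond (Box Box p -> not r) fails. ✗
w6: no successors, so Diamond (Box Box p -> not r) fails. ✗
w7: no successors, so Diamond (Box Box p -> not r) fails. ✗
— 2 worlds.

4 and 2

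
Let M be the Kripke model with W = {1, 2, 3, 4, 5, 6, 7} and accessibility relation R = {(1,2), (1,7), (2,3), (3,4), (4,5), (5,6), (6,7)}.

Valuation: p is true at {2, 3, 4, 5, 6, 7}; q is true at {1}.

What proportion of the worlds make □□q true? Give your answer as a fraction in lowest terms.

1: successors {2, 7}; □q there: 2:F, 7:T. ✗
2: successors {3}; □q there: 3:F. ✗
3: successors {4}; □q there: 4:F. ✗
4: successors {5}; □q there: 5:F. ✗
5: successors {6}; □q there: 6:F. ✗
6: successors {7}; □q there: 7:T. ✓
7: no successors, so □□q holds vacuously. ✓
That's 2 of 7 worlds, so 2/7.

2/7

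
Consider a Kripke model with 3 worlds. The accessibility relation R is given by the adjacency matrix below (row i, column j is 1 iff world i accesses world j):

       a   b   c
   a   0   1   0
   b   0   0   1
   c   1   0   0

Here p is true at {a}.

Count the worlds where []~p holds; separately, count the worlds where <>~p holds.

2 and 2

For []~p:
a: successors {b}; ~p there: b:T. ✓
b: successors {c}; ~p there: c:T. ✓
c: successors {a}; ~p there: a:F. ✗
— 2 worlds.
For <>~p:
a: successors {b}; ~p there: b:T. ✓
b: successors {c}; ~p there: c:T. ✓
c: successors {a}; ~p there: a:F. ✗
— 2 worlds.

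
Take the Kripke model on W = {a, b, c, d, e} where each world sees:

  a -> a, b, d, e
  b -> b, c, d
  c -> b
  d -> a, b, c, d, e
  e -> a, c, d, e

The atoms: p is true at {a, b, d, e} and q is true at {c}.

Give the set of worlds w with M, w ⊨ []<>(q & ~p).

a: successors {a, b, d, e}; <>(q & ~p) there: a:F, b:T, d:T, e:T. ✗
b: successors {b, c, d}; <>(q & ~p) there: b:T, c:F, d:T. ✗
c: successors {b}; <>(q & ~p) there: b:T. ✓
d: successors {a, b, c, d, e}; <>(q & ~p) there: a:F, b:T, c:F, d:T, e:T. ✗
e: successors {a, c, d, e}; <>(q & ~p) there: a:F, c:F, d:T, e:T. ✗

{c}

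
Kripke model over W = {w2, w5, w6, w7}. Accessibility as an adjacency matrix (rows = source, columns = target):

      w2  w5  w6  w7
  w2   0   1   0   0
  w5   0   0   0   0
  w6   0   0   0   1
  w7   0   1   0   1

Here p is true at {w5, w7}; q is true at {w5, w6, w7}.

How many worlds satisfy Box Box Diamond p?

w2: successors {w5}; Box Diamond p there: w5:T. ✓
w5: no successors, so Box Box Diamond p holds vacuously. ✓
w6: successors {w7}; Box Diamond p there: w7:F. ✗
w7: successors {w5, w7}; Box Diamond p there: w5:T, w7:F. ✗
Satisfying worlds: {w2, w5}.

2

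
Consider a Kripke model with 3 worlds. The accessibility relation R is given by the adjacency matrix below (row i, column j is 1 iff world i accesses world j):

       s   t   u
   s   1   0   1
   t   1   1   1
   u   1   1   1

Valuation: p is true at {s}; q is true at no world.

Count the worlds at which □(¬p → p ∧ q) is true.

0

s: successors {s, u}; ¬p → p ∧ q there: s:T, u:F. ✗
t: successors {s, t, u}; ¬p → p ∧ q there: s:T, t:F, u:F. ✗
u: successors {s, t, u}; ¬p → p ∧ q there: s:T, t:F, u:F. ✗
Satisfying worlds: ∅.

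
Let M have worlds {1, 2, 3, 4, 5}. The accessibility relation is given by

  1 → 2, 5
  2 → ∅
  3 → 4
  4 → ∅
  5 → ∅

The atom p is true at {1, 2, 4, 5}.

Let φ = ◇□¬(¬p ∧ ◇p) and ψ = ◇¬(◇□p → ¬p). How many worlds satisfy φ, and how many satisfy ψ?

For ◇□¬(¬p ∧ ◇p):
1: successors {2, 5}; □¬(¬p ∧ ◇p) there: 2:T, 5:T. ✓
2: no successors, so ◇□¬(¬p ∧ ◇p) fails. ✗
3: successors {4}; □¬(¬p ∧ ◇p) there: 4:T. ✓
4: no successors, so ◇□¬(¬p ∧ ◇p) fails. ✗
5: no successors, so ◇□¬(¬p ∧ ◇p) fails. ✗
— 2 worlds.
For ◇¬(◇□p → ¬p):
1: successors {2, 5}; ¬(◇□p → ¬p) there: 2:F, 5:F. ✗
2: no successors, so ◇¬(◇□p → ¬p) fails. ✗
3: successors {4}; ¬(◇□p → ¬p) there: 4:F. ✗
4: no successors, so ◇¬(◇□p → ¬p) fails. ✗
5: no successors, so ◇¬(◇□p → ¬p) fails. ✗
— 0 worlds.

2 and 0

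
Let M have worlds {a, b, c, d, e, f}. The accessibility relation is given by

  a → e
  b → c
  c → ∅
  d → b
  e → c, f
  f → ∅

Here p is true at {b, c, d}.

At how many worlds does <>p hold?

3

a: successors {e}; p there: e:F. ✗
b: successors {c}; p there: c:T. ✓
c: no successors, so <>p fails. ✗
d: successors {b}; p there: b:T. ✓
e: successors {c, f}; p there: c:T, f:F. ✓
f: no successors, so <>p fails. ✗
Satisfying worlds: {b, d, e}.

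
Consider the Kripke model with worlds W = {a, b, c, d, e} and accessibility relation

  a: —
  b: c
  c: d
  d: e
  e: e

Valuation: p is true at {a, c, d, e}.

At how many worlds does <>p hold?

a: no successors, so <>p fails. ✗
b: successors {c}; p there: c:T. ✓
c: successors {d}; p there: d:T. ✓
d: successors {e}; p there: e:T. ✓
e: successors {e}; p there: e:T. ✓
Satisfying worlds: {b, c, d, e}.

4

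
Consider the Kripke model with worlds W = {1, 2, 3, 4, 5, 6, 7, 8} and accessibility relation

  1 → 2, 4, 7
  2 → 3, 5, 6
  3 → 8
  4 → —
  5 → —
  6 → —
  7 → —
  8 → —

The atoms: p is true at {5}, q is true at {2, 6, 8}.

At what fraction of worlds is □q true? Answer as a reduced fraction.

1: successors {2, 4, 7}; q there: 2:T, 4:F, 7:F. ✗
2: successors {3, 5, 6}; q there: 3:F, 5:F, 6:T. ✗
3: successors {8}; q there: 8:T. ✓
4: no successors, so □q holds vacuously. ✓
5: no successors, so □q holds vacuously. ✓
6: no successors, so □q holds vacuously. ✓
7: no successors, so □q holds vacuously. ✓
8: no successors, so □q holds vacuously. ✓
That's 6 of 8 worlds, so 6/8 = 3/4.

3/4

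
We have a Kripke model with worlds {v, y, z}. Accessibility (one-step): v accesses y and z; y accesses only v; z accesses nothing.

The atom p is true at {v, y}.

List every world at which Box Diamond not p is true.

{y, z}

v: successors {y, z}; Diamond not p there: y:F, z:F. ✗
y: successors {v}; Diamond not p there: v:T. ✓
z: no successors, so Box Diamond not p holds vacuously. ✓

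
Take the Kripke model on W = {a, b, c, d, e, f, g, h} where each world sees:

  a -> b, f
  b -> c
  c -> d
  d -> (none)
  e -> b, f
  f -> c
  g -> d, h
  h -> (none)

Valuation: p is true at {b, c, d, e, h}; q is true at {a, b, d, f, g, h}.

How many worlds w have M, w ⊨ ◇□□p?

a: successors {b, f}; □□p there: b:T, f:T. ✓
b: successors {c}; □□p there: c:T. ✓
c: successors {d}; □□p there: d:T. ✓
d: no successors, so ◇□□p fails. ✗
e: successors {b, f}; □□p there: b:T, f:T. ✓
f: successors {c}; □□p there: c:T. ✓
g: successors {d, h}; □□p there: d:T, h:T. ✓
h: no successors, so ◇□□p fails. ✗
Satisfying worlds: {a, b, c, e, f, g}.

6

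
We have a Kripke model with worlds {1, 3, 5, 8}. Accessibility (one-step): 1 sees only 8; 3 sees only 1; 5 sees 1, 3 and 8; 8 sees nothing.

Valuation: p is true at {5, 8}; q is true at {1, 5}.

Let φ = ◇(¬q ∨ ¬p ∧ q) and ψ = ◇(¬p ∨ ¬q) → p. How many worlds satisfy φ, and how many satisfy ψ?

For ◇(¬q ∨ ¬p ∧ q):
1: successors {8}; ¬q ∨ ¬p ∧ q there: 8:T. ✓
3: successors {1}; ¬q ∨ ¬p ∧ q there: 1:T. ✓
5: successors {1, 3, 8}; ¬q ∨ ¬p ∧ q there: 1:T, 3:T, 8:T. ✓
8: no successors, so ◇(¬q ∨ ¬p ∧ q) fails. ✗
— 3 worlds.
For ◇(¬p ∨ ¬q) → p:
1: ◇(¬p ∨ ¬q) is T, p is F. ✗
3: ◇(¬p ∨ ¬q) is T, p is F. ✗
5: ◇(¬p ∨ ¬q) is T, p is T. ✓
8: ◇(¬p ∨ ¬q) is F, p is T. ✓
— 2 worlds.

3 and 2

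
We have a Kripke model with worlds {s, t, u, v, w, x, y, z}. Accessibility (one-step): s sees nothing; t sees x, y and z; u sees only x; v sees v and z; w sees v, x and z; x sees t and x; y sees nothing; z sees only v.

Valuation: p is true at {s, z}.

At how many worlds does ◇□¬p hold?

5

s: no successors, so ◇□¬p fails. ✗
t: successors {x, y, z}; □¬p there: x:T, y:T, z:T. ✓
u: successors {x}; □¬p there: x:T. ✓
v: successors {v, z}; □¬p there: v:F, z:T. ✓
w: successors {v, x, z}; □¬p there: v:F, x:T, z:T. ✓
x: successors {t, x}; □¬p there: t:F, x:T. ✓
y: no successors, so ◇□¬p fails. ✗
z: successors {v}; □¬p there: v:F. ✗
Satisfying worlds: {t, u, v, w, x}.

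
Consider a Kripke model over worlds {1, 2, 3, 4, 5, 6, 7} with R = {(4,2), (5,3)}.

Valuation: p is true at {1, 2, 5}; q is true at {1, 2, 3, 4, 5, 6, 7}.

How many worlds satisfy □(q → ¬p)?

6

1: no successors, so □(q → ¬p) holds vacuously. ✓
2: no successors, so □(q → ¬p) holds vacuously. ✓
3: no successors, so □(q → ¬p) holds vacuously. ✓
4: successors {2}; q → ¬p there: 2:F. ✗
5: successors {3}; q → ¬p there: 3:T. ✓
6: no successors, so □(q → ¬p) holds vacuously. ✓
7: no successors, so □(q → ¬p) holds vacuously. ✓
Satisfying worlds: {1, 2, 3, 5, 6, 7}.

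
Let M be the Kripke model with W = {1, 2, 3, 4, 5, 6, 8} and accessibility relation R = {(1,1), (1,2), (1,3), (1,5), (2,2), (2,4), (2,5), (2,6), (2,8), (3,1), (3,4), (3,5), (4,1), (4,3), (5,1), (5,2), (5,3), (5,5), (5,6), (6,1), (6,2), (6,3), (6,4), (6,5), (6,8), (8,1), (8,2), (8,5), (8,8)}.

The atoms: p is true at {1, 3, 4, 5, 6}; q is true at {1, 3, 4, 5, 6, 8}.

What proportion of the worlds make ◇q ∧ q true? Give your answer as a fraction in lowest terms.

1: ◇q is T, q is T. ✓
2: ◇q is T, q is F. ✗
3: ◇q is T, q is T. ✓
4: ◇q is T, q is T. ✓
5: ◇q is T, q is T. ✓
6: ◇q is T, q is T. ✓
8: ◇q is T, q is T. ✓
That's 6 of 7 worlds, so 6/7.

6/7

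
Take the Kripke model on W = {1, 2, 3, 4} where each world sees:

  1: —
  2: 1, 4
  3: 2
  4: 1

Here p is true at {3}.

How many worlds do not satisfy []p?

3

1: no successors, so []p holds vacuously. ✓
2: successors {1, 4}; p there: 1:F, 4:F. ✗
3: successors {2}; p there: 2:F. ✗
4: successors {1}; p there: 1:F. ✗
Satisfying worlds: {1}.
So []p fails at the other 3 worlds.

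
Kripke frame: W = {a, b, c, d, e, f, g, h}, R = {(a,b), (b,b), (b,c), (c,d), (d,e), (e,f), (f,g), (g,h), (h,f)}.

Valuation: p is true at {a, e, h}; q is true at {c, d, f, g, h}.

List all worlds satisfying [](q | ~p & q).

a: successors {b}; q | ~p & q there: b:F. ✗
b: successors {b, c}; q | ~p & q there: b:F, c:T. ✗
c: successors {d}; q | ~p & q there: d:T. ✓
d: successors {e}; q | ~p & q there: e:F. ✗
e: successors {f}; q | ~p & q there: f:T. ✓
f: successors {g}; q | ~p & q there: g:T. ✓
g: successors {h}; q | ~p & q there: h:T. ✓
h: successors {f}; q | ~p & q there: f:T. ✓

{c, e, f, g, h}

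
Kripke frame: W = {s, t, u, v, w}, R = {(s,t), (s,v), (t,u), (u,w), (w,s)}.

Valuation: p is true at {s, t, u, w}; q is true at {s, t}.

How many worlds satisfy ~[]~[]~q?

s: []~[]~q is F. ✓
t: []~[]~q is F. ✓
u: []~[]~q is T. ✗
v: []~[]~q is T. ✗
w: []~[]~q is T. ✗
Satisfying worlds: {s, t}.

2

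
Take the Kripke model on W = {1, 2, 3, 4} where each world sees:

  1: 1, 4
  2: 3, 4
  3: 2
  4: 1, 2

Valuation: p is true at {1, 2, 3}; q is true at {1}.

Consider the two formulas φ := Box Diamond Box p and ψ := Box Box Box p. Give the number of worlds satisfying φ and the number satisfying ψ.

2 and 1

For Box Diamond Box p:
1: successors {1, 4}; Diamond Box p there: 1:T, 4:F. ✗
2: successors {3, 4}; Diamond Box p there: 3:F, 4:F. ✗
3: successors {2}; Diamond Box p there: 2:T. ✓
4: successors {1, 2}; Diamond Box p there: 1:T, 2:T. ✓
— 2 worlds.
For Box Box Box p:
1: successors {1, 4}; Box Box p there: 1:F, 4:F. ✗
2: successors {3, 4}; Box Box p there: 3:F, 4:F. ✗
3: successors {2}; Box Box p there: 2:T. ✓
4: successors {1, 2}; Box Box p there: 1:F, 2:T. ✗
— 1 world.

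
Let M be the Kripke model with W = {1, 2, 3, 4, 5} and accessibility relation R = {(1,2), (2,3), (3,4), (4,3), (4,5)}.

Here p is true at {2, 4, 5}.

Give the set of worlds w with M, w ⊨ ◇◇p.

{2, 3, 4}

1: successors {2}; ◇p there: 2:F. ✗
2: successors {3}; ◇p there: 3:T. ✓
3: successors {4}; ◇p there: 4:T. ✓
4: successors {3, 5}; ◇p there: 3:T, 5:F. ✓
5: no successors, so ◇◇p fails. ✗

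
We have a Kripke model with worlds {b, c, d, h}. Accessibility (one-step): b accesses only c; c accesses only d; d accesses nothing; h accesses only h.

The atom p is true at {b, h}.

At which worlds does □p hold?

b: successors {c}; p there: c:F. ✗
c: successors {d}; p there: d:F. ✗
d: no successors, so □p holds vacuously. ✓
h: successors {h}; p there: h:T. ✓

{d, h}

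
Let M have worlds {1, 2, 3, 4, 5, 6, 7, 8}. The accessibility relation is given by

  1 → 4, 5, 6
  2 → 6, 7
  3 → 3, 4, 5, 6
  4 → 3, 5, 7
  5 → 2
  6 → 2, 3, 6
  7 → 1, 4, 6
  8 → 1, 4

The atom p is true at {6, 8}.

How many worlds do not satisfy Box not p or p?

1: Box not p is F, p is F. ✗
2: Box not p is F, p is F. ✗
3: Box not p is F, p is F. ✗
4: Box not p is T, p is F. ✓
5: Box not p is T, p is F. ✓
6: Box not p is F, p is T. ✓
7: Box not p is F, p is F. ✗
8: Box not p is T, p is T. ✓
Satisfying worlds: {4, 5, 6, 8}.
So Box not p or p fails at the other 4 worlds.

4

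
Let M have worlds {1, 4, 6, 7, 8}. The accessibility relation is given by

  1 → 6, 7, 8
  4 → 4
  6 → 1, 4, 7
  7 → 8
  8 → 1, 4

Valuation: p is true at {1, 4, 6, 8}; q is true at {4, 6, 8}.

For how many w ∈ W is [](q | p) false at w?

2

1: successors {6, 7, 8}; q | p there: 6:T, 7:F, 8:T. ✗
4: successors {4}; q | p there: 4:T. ✓
6: successors {1, 4, 7}; q | p there: 1:T, 4:T, 7:F. ✗
7: successors {8}; q | p there: 8:T. ✓
8: successors {1, 4}; q | p there: 1:T, 4:T. ✓
Satisfying worlds: {4, 7, 8}.
So [](q | p) fails at the other 2 worlds.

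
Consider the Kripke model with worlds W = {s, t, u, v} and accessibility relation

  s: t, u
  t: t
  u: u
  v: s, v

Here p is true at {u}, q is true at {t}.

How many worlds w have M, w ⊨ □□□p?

s: successors {t, u}; □□p there: t:F, u:T. ✗
t: successors {t}; □□p there: t:F. ✗
u: successors {u}; □□p there: u:T. ✓
v: successors {s, v}; □□p there: s:F, v:F. ✗
Satisfying worlds: {u}.

1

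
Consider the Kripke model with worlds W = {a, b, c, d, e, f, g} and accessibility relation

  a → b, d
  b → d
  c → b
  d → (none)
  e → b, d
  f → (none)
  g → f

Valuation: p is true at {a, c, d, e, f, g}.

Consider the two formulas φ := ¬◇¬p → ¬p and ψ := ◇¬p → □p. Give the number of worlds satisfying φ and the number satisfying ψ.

For ¬◇¬p → ¬p:
a: ¬◇¬p is F, ¬p is F. ✓
b: ¬◇¬p is T, ¬p is T. ✓
c: ¬◇¬p is F, ¬p is F. ✓
d: ¬◇¬p is T, ¬p is F. ✗
e: ¬◇¬p is F, ¬p is F. ✓
f: ¬◇¬p is T, ¬p is F. ✗
g: ¬◇¬p is T, ¬p is F. ✗
— 4 worlds.
For ◇¬p → □p:
a: ◇¬p is T, □p is F. ✗
b: ◇¬p is F, □p is T. ✓
c: ◇¬p is T, □p is F. ✗
d: ◇¬p is F, □p is T. ✓
e: ◇¬p is T, □p is F. ✗
f: ◇¬p is F, □p is T. ✓
g: ◇¬p is F, □p is T. ✓
— 4 worlds.

4 and 4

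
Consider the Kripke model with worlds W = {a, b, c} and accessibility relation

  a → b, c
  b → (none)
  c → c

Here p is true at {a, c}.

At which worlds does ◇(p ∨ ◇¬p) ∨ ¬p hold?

{a, b, c}

a: ◇(p ∨ ◇¬p) is T, ¬p is F. ✓
b: ◇(p ∨ ◇¬p) is F, ¬p is T. ✓
c: ◇(p ∨ ◇¬p) is T, ¬p is F. ✓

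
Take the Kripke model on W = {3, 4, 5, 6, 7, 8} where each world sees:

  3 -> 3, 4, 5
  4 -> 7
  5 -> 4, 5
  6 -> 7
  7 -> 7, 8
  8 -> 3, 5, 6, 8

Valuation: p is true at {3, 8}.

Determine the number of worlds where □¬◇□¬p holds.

2

3: successors {3, 4, 5}; ¬◇□¬p there: 3:F, 4:T, 5:F. ✗
4: successors {7}; ¬◇□¬p there: 7:T. ✓
5: successors {4, 5}; ¬◇□¬p there: 4:T, 5:F. ✗
6: successors {7}; ¬◇□¬p there: 7:T. ✓
7: successors {7, 8}; ¬◇□¬p there: 7:T, 8:F. ✗
8: successors {3, 5, 6, 8}; ¬◇□¬p there: 3:F, 5:F, 6:T, 8:F. ✗
Satisfying worlds: {4, 6}.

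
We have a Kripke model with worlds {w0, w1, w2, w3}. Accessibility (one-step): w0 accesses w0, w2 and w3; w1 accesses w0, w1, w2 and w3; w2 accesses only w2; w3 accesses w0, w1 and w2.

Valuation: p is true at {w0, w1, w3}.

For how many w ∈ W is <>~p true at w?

4

w0: successors {w0, w2, w3}; ~p there: w0:F, w2:T, w3:F. ✓
w1: successors {w0, w1, w2, w3}; ~p there: w0:F, w1:F, w2:T, w3:F. ✓
w2: successors {w2}; ~p there: w2:T. ✓
w3: successors {w0, w1, w2}; ~p there: w0:F, w1:F, w2:T. ✓
Satisfying worlds: {w0, w1, w2, w3}.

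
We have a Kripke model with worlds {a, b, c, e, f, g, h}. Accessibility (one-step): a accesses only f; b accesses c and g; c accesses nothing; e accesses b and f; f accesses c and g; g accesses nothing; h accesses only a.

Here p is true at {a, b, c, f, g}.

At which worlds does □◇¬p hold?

a: successors {f}; ◇¬p there: f:F. ✗
b: successors {c, g}; ◇¬p there: c:F, g:F. ✗
c: no successors, so □◇¬p holds vacuously. ✓
e: successors {b, f}; ◇¬p there: b:F, f:F. ✗
f: successors {c, g}; ◇¬p there: c:F, g:F. ✗
g: no successors, so □◇¬p holds vacuously. ✓
h: successors {a}; ◇¬p there: a:F. ✗

{c, g}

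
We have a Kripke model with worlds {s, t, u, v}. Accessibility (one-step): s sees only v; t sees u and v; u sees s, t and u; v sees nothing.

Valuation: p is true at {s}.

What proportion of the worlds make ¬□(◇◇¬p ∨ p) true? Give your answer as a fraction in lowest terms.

1/2

s: □(◇◇¬p ∨ p) is F. ✓
t: □(◇◇¬p ∨ p) is F. ✓
u: □(◇◇¬p ∨ p) is T. ✗
v: □(◇◇¬p ∨ p) is T. ✗
That's 2 of 4 worlds, so 2/4 = 1/2.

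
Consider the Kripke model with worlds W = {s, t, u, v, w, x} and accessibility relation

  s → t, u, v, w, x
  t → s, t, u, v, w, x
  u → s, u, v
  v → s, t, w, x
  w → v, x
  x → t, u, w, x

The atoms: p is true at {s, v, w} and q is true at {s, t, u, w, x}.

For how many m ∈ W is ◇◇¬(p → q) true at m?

s: successors {t, u, v, w, x}; ◇¬(p → q) there: t:T, u:T, v:F, w:T, x:F. ✓
t: successors {s, t, u, v, w, x}; ◇¬(p → q) there: s:T, t:T, u:T, v:F, w:T, x:F. ✓
u: successors {s, u, v}; ◇¬(p → q) there: s:T, u:T, v:F. ✓
v: successors {s, t, w, x}; ◇¬(p → q) there: s:T, t:T, w:T, x:F. ✓
w: successors {v, x}; ◇¬(p → q) there: v:F, x:F. ✗
x: successors {t, u, w, x}; ◇¬(p → q) there: t:T, u:T, w:T, x:F. ✓
Satisfying worlds: {s, t, u, v, x}.

5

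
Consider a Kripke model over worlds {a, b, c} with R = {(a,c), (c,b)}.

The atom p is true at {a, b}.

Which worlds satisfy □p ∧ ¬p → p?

{a, b}

a: □p ∧ ¬p is F, p is T. ✓
b: □p ∧ ¬p is F, p is T. ✓
c: □p ∧ ¬p is T, p is F. ✗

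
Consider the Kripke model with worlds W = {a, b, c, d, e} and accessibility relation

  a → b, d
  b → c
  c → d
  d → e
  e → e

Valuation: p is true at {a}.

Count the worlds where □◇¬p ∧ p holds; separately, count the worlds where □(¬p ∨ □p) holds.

1 and 5

For □◇¬p ∧ p:
a: □◇¬p is T, p is T. ✓
b: □◇¬p is T, p is F. ✗
c: □◇¬p is T, p is F. ✗
d: □◇¬p is T, p is F. ✗
e: □◇¬p is T, p is F. ✗
— 1 world.
For □(¬p ∨ □p):
a: successors {b, d}; ¬p ∨ □p there: b:T, d:T. ✓
b: successors {c}; ¬p ∨ □p there: c:T. ✓
c: successors {d}; ¬p ∨ □p there: d:T. ✓
d: successors {e}; ¬p ∨ □p there: e:T. ✓
e: successors {e}; ¬p ∨ □p there: e:T. ✓
— 5 worlds.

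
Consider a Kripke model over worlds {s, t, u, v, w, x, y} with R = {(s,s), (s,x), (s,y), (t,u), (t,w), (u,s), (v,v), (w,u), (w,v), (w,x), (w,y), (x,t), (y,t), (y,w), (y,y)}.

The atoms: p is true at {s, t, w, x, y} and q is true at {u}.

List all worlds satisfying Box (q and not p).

s: successors {s, x, y}; q and not p there: s:F, x:F, y:F. ✗
t: successors {u, w}; q and not p there: u:T, w:F. ✗
u: successors {s}; q and not p there: s:F. ✗
v: successors {v}; q and not p there: v:F. ✗
w: successors {u, v, x, y}; q and not p there: u:T, v:F, x:F, y:F. ✗
x: successors {t}; q and not p there: t:F. ✗
y: successors {t, w, y}; q and not p there: t:F, w:F, y:F. ✗

∅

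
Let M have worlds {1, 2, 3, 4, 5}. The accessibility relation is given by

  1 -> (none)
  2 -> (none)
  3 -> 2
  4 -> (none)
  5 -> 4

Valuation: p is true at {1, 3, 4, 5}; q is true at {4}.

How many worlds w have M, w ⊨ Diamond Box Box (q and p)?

1: no successors, so Diamond Box Box (q and p) fails. ✗
2: no successors, so Diamond Box Box (q and p) fails. ✗
3: successors {2}; Box Box (q and p) there: 2:T. ✓
4: no successors, so Diamond Box Box (q and p) fails. ✗
5: successors {4}; Box Box (q and p) there: 4:T. ✓
Satisfying worlds: {3, 5}.

2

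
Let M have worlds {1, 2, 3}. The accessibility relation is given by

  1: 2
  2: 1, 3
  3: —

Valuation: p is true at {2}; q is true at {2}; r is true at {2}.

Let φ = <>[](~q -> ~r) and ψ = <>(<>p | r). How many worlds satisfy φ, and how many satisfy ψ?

For <>[](~q -> ~r):
1: successors {2}; [](~q -> ~r) there: 2:T. ✓
2: successors {1, 3}; [](~q -> ~r) there: 1:T, 3:T. ✓
3: no successors, so <>[](~q -> ~r) fails. ✗
— 2 worlds.
For <>(<>p | r):
1: successors {2}; <>p | r there: 2:T. ✓
2: successors {1, 3}; <>p | r there: 1:T, 3:F. ✓
3: no successors, so <>(<>p | r) fails. ✗
— 2 worlds.

2 and 2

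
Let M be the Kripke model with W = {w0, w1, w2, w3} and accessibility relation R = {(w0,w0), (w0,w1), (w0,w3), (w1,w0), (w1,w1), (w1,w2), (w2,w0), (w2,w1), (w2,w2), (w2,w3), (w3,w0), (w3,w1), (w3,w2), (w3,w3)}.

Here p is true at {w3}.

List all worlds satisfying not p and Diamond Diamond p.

{w0, w1, w2}

w0: not p is T, Diamond Diamond p is T. ✓
w1: not p is T, Diamond Diamond p is T. ✓
w2: not p is T, Diamond Diamond p is T. ✓
w3: not p is F, Diamond Diamond p is T. ✗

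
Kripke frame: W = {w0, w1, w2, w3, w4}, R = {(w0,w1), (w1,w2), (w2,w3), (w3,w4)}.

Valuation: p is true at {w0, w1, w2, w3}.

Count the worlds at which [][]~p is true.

w0: successors {w1}; []~p there: w1:F. ✗
w1: successors {w2}; []~p there: w2:F. ✗
w2: successors {w3}; []~p there: w3:T. ✓
w3: successors {w4}; []~p there: w4:T. ✓
w4: no successors, so [][]~p holds vacuously. ✓
Satisfying worlds: {w2, w3, w4}.

3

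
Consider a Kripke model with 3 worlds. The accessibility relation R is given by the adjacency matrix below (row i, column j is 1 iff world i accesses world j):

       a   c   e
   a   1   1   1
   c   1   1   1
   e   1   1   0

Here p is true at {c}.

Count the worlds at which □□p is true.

0

a: successors {a, c, e}; □p there: a:F, c:F, e:F. ✗
c: successors {a, c, e}; □p there: a:F, c:F, e:F. ✗
e: successors {a, c}; □p there: a:F, c:F. ✗
Satisfying worlds: ∅.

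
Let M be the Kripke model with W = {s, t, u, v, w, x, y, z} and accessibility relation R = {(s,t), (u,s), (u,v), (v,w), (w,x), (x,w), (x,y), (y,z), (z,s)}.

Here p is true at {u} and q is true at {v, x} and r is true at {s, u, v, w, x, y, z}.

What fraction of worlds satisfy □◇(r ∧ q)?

s: successors {t}; ◇(r ∧ q) there: t:F. ✗
t: no successors, so □◇(r ∧ q) holds vacuously. ✓
u: successors {s, v}; ◇(r ∧ q) there: s:F, v:F. ✗
v: successors {w}; ◇(r ∧ q) there: w:T. ✓
w: successors {x}; ◇(r ∧ q) there: x:F. ✗
x: successors {w, y}; ◇(r ∧ q) there: w:T, y:F. ✗
y: successors {z}; ◇(r ∧ q) there: z:F. ✗
z: successors {s}; ◇(r ∧ q) there: s:F. ✗
That's 2 of 8 worlds, so 2/8 = 1/4.

1/4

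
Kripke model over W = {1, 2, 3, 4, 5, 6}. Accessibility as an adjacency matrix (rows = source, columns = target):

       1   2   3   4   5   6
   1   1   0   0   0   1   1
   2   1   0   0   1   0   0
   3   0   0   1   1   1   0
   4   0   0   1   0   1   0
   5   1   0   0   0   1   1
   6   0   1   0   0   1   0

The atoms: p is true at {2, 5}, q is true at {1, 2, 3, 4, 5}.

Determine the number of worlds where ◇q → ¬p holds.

1: ◇q is T, ¬p is T. ✓
2: ◇q is T, ¬p is F. ✗
3: ◇q is T, ¬p is T. ✓
4: ◇q is T, ¬p is T. ✓
5: ◇q is T, ¬p is F. ✗
6: ◇q is T, ¬p is T. ✓
Satisfying worlds: {1, 3, 4, 6}.

4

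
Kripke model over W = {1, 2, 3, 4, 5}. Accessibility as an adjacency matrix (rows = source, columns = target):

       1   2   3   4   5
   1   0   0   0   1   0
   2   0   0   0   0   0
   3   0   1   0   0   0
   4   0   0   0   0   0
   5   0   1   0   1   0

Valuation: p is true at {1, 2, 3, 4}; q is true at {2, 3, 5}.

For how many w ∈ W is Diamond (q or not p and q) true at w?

2

1: successors {4}; q or not p and q there: 4:F. ✗
2: no successors, so Diamond (q or not p and q) fails. ✗
3: successors {2}; q or not p and q there: 2:T. ✓
4: no successors, so Diamond (q or not p and q) fails. ✗
5: successors {2, 4}; q or not p and q there: 2:T, 4:F. ✓
Satisfying worlds: {3, 5}.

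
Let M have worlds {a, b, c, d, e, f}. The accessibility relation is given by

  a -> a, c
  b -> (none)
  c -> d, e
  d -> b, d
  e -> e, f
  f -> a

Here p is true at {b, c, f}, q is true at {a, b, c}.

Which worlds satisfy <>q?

{a, d, f}

a: successors {a, c}; q there: a:T, c:T. ✓
b: no successors, so <>q fails. ✗
c: successors {d, e}; q there: d:F, e:F. ✗
d: successors {b, d}; q there: b:T, d:F. ✓
e: successors {e, f}; q there: e:F, f:F. ✗
f: successors {a}; q there: a:T. ✓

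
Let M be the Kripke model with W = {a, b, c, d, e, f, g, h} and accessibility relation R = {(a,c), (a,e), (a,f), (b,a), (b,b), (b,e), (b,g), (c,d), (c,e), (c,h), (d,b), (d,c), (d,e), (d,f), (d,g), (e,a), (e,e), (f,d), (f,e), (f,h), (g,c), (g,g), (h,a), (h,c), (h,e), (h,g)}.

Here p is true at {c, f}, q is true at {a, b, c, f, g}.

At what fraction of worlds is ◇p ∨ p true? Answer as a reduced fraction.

a: ◇p is T, p is F. ✓
b: ◇p is F, p is F. ✗
c: ◇p is F, p is T. ✓
d: ◇p is T, p is F. ✓
e: ◇p is F, p is F. ✗
f: ◇p is F, p is T. ✓
g: ◇p is T, p is F. ✓
h: ◇p is T, p is F. ✓
That's 6 of 8 worlds, so 6/8 = 3/4.

3/4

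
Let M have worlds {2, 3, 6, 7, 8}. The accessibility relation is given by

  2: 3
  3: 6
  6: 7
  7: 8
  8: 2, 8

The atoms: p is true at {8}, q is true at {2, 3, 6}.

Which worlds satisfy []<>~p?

{2, 3, 7, 8}

2: successors {3}; <>~p there: 3:T. ✓
3: successors {6}; <>~p there: 6:T. ✓
6: successors {7}; <>~p there: 7:F. ✗
7: successors {8}; <>~p there: 8:T. ✓
8: successors {2, 8}; <>~p there: 2:T, 8:T. ✓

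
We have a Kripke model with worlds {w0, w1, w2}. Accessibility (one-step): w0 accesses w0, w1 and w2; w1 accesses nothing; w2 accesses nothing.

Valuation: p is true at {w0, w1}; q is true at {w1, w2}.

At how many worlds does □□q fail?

w0: successors {w0, w1, w2}; □q there: w0:F, w1:T, w2:T. ✗
w1: no successors, so □□q holds vacuously. ✓
w2: no successors, so □□q holds vacuously. ✓
Satisfying worlds: {w1, w2}.
So □□q fails at the other 1 world.

1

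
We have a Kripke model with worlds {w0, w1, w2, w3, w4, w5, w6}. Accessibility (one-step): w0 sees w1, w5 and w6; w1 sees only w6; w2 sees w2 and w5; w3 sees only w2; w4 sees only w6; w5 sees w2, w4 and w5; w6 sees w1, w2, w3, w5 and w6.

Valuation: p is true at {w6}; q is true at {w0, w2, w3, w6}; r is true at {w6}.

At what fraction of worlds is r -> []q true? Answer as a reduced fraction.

w0: r is F, []q is F. ✓
w1: r is F, []q is T. ✓
w2: r is F, []q is F. ✓
w3: r is F, []q is T. ✓
w4: r is F, []q is T. ✓
w5: r is F, []q is F. ✓
w6: r is T, []q is F. ✗
That's 6 of 7 worlds, so 6/7.

6/7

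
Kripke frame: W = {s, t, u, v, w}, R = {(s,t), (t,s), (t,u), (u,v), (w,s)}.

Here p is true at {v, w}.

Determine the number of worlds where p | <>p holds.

3

s: p is F, <>p is F. ✗
t: p is F, <>p is F. ✗
u: p is F, <>p is T. ✓
v: p is T, <>p is F. ✓
w: p is T, <>p is F. ✓
Satisfying worlds: {u, v, w}.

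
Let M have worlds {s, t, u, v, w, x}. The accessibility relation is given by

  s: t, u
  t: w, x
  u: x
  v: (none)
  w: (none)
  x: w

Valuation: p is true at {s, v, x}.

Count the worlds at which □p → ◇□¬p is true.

s: □p is F, ◇□¬p is F. ✓
t: □p is F, ◇□¬p is T. ✓
u: □p is T, ◇□¬p is T. ✓
v: □p is T, ◇□¬p is F. ✗
w: □p is T, ◇□¬p is F. ✗
x: □p is F, ◇□¬p is T. ✓
Satisfying worlds: {s, t, u, x}.

4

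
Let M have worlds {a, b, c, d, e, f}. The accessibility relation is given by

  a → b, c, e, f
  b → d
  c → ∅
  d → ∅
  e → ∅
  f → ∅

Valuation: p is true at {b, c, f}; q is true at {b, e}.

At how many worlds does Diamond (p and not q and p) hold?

1

a: successors {b, c, e, f}; p and not q and p there: b:F, c:T, e:F, f:T. ✓
b: successors {d}; p and not q and p there: d:F. ✗
c: no successors, so Diamond (p and not q and p) fails. ✗
d: no successors, so Diamond (p and not q and p) fails. ✗
e: no successors, so Diamond (p and not q and p) fails. ✗
f: no successors, so Diamond (p and not q and p) fails. ✗
Satisfying worlds: {a}.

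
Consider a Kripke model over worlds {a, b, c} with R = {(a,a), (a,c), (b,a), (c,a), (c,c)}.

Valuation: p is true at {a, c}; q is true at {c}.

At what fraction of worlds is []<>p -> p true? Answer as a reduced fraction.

a: []<>p is T, p is T. ✓
b: []<>p is T, p is F. ✗
c: []<>p is T, p is T. ✓
That's 2 of 3 worlds, so 2/3.

2/3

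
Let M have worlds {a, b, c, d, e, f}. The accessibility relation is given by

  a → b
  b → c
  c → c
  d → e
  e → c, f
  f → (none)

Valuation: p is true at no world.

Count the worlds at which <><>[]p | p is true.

a: <><>[]p is F, p is F. ✗
b: <><>[]p is F, p is F. ✗
c: <><>[]p is F, p is F. ✗
d: <><>[]p is T, p is F. ✓
e: <><>[]p is F, p is F. ✗
f: <><>[]p is F, p is F. ✗
Satisfying worlds: {d}.

1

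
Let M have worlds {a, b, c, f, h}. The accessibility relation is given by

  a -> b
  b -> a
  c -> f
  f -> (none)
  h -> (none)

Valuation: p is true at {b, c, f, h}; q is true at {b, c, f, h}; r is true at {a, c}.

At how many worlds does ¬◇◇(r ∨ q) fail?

a: ◇◇(r ∨ q) is T. ✗
b: ◇◇(r ∨ q) is T. ✗
c: ◇◇(r ∨ q) is F. ✓
f: ◇◇(r ∨ q) is F. ✓
h: ◇◇(r ∨ q) is F. ✓
Satisfying worlds: {c, f, h}.
So ¬◇◇(r ∨ q) fails at the other 2 worlds.

2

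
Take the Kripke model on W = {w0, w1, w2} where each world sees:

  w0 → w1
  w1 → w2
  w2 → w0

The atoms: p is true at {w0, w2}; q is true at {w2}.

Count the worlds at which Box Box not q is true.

2

w0: successors {w1}; Box not q there: w1:F. ✗
w1: successors {w2}; Box not q there: w2:T. ✓
w2: successors {w0}; Box not q there: w0:T. ✓
Satisfying worlds: {w1, w2}.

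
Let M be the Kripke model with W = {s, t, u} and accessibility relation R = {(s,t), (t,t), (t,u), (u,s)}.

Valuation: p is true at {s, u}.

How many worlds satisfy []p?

s: successors {t}; p there: t:F. ✗
t: successors {t, u}; p there: t:F, u:T. ✗
u: successors {s}; p there: s:T. ✓
Satisfying worlds: {u}.

1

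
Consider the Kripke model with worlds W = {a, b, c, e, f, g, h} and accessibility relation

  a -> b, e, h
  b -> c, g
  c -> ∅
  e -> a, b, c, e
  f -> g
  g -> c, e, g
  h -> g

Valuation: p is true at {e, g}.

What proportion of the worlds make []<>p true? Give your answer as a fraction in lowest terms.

4/7

a: successors {b, e, h}; <>p there: b:T, e:T, h:T. ✓
b: successors {c, g}; <>p there: c:F, g:T. ✗
c: no successors, so []<>p holds vacuously. ✓
e: successors {a, b, c, e}; <>p there: a:T, b:T, c:F, e:T. ✗
f: successors {g}; <>p there: g:T. ✓
g: successors {c, e, g}; <>p there: c:F, e:T, g:T. ✗
h: successors {g}; <>p there: g:T. ✓
That's 4 of 7 worlds, so 4/7.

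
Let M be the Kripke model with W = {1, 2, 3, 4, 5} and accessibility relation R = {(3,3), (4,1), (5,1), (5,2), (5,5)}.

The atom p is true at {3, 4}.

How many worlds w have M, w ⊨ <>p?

1: no successors, so <>p fails. ✗
2: no successors, so <>p fails. ✗
3: successors {3}; p there: 3:T. ✓
4: successors {1}; p there: 1:F. ✗
5: successors {1, 2, 5}; p there: 1:F, 2:F, 5:F. ✗
Satisfying worlds: {3}.

1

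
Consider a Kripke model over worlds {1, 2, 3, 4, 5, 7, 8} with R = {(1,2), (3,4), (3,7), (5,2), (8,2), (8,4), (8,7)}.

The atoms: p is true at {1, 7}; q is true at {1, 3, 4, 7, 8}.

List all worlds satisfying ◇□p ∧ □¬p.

1: ◇□p is T, □¬p is T. ✓
2: ◇□p is F, □¬p is T. ✗
3: ◇□p is T, □¬p is F. ✗
4: ◇□p is F, □¬p is T. ✗
5: ◇□p is T, □¬p is T. ✓
7: ◇□p is F, □¬p is T. ✗
8: ◇□p is T, □¬p is F. ✗

{1, 5}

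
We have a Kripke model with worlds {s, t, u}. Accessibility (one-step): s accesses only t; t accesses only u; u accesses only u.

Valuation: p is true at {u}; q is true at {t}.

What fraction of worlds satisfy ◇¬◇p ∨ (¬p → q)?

s: ◇¬◇p is F, ¬p → q is F. ✗
t: ◇¬◇p is F, ¬p → q is T. ✓
u: ◇¬◇p is F, ¬p → q is T. ✓
That's 2 of 3 worlds, so 2/3.

2/3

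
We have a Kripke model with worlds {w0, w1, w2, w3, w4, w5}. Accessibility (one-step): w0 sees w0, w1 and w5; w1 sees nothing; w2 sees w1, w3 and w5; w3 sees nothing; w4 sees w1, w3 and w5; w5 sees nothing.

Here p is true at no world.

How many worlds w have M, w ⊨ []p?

3

w0: successors {w0, w1, w5}; p there: w0:F, w1:F, w5:F. ✗
w1: no successors, so []p holds vacuously. ✓
w2: successors {w1, w3, w5}; p there: w1:F, w3:F, w5:F. ✗
w3: no successors, so []p holds vacuously. ✓
w4: successors {w1, w3, w5}; p there: w1:F, w3:F, w5:F. ✗
w5: no successors, so []p holds vacuously. ✓
Satisfying worlds: {w1, w3, w5}.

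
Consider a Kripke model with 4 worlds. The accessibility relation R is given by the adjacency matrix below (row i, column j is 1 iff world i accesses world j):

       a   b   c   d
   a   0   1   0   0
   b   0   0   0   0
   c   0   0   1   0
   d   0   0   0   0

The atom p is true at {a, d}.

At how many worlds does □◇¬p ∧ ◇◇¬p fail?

3

a: □◇¬p is F, ◇◇¬p is F. ✗
b: □◇¬p is T, ◇◇¬p is F. ✗
c: □◇¬p is T, ◇◇¬p is T. ✓
d: □◇¬p is T, ◇◇¬p is F. ✗
Satisfying worlds: {c}.
So □◇¬p ∧ ◇◇¬p fails at the other 3 worlds.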